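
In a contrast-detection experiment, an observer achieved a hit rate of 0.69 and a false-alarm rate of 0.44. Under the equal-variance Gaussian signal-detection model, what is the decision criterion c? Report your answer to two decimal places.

z(H) = 0.496
z(FA) = -0.151
c = −½·[z(H) + z(FA)] = −0.5 × (0.496 + (-0.151)) = -0.1725
c < 0: the observer has a liberal response bias.

c = -0.17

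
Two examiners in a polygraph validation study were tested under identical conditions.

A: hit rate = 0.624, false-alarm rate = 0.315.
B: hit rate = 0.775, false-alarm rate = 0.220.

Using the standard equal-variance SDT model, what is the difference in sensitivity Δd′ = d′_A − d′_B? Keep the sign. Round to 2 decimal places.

A: z(0.624) = 0.316, z(0.315) = -0.482, d' = 0.798
B: z(0.775) = 0.755, z(0.220) = -0.772, d' = 1.527
Δd' = d'_A − d'_B = 0.798 − 1.527 = -0.729
B has the higher sensitivity.

Δd′ = -0.73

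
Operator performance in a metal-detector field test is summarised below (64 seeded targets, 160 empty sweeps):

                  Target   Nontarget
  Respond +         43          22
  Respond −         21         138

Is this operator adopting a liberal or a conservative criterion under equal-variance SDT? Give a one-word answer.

z(H) = 0.445, z(FA) = -1.092
c = −½·(z(H) + z(FA)) = 0.3235
c > 0 → conservative criterion (biased toward responding “no”).

conservative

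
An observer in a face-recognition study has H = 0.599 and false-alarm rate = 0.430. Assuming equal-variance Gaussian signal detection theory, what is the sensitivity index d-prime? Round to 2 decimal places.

d-prime = 0.43

Φ⁻¹(H) = Φ⁻¹(0.599) = 0.2508
Φ⁻¹(FA) = Φ⁻¹(0.430) = -0.1764
d' = z(H) − z(FA) = 0.2508 − (-0.1764) = 0.4272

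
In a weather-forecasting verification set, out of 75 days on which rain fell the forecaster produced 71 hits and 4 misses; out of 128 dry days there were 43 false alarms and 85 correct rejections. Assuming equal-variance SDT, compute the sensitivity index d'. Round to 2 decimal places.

H = 71/75 = 0.9467
FA = 43/128 = 0.3359
z(H) = 1.6137
z(FA) = -0.4237
d' = z(H) − z(FA) = 1.6137 − (-0.4237) = 2.0374

d' = 2.04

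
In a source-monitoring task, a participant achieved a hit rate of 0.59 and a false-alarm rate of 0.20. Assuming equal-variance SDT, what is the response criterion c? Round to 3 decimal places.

Φ⁻¹(H) = 0.2275
Φ⁻¹(FA) = -0.8416
c = −½·[z(H) + z(FA)] = −0.5 × (0.2275 + (-0.8416)) = 0.30705

c = 0.307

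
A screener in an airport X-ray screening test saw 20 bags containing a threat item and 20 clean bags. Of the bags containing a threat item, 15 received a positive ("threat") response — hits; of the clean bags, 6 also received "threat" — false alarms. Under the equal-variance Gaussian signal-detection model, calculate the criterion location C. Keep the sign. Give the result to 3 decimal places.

H = 15/20 = 0.7500
FA = 6/20 = 0.3000
z(H) = z(0.7500) = 0.6745
z(FA) = z(0.3000) = -0.5244
c = −½·[z(H) + z(FA)] = −0.5 × (0.6745 + (-0.5244)) = -0.07505
c < 0: the screener has a liberal response bias.

C = -0.075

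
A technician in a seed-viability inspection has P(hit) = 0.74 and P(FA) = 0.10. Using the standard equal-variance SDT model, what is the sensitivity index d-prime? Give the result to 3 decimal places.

z(H) = z(0.74) = 0.6433
z(FA) = z(0.10) = -1.2816
d' = z(H) − z(FA) = 0.6433 − (-1.2816) = 1.9249

d-prime = 1.925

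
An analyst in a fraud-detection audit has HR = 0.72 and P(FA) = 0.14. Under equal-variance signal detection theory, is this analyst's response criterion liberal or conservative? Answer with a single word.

z(H) = 0.583, z(FA) = -1.080
c = −½·(z(H) + z(FA)) = 0.2485
c > 0 → conservative criterion (biased toward responding “no”).

conservative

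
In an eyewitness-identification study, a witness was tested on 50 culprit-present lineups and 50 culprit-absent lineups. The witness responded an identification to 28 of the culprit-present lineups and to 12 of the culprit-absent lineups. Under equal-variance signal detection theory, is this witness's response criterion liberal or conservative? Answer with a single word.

conservative

z(H) = 0.151, z(FA) = -0.706
c = −½·(z(H) + z(FA)) = 0.2775
c > 0 → conservative criterion (biased toward responding “no”).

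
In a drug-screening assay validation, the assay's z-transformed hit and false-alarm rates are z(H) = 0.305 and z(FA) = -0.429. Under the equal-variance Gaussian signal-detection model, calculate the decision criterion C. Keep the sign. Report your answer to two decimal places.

c = −½·[z(H) + z(FA)] = −½·(0.305 + (-0.429)) = 0.062
c > 0: the assay has a conservative response bias.

C = 0.06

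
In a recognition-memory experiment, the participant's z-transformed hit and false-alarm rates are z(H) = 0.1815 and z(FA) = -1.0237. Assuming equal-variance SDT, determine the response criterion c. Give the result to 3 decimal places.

c = 0.421

c = −½·[z(H) + z(FA)] = −½·(0.1815 + (-1.0237)) = 0.4211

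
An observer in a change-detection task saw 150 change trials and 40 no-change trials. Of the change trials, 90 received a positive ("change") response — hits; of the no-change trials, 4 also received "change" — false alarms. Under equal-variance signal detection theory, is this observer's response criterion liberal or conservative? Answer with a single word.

z(H) = 0.253, z(FA) = -1.282
c = −½·(z(H) + z(FA)) = 0.5145
c > 0 → conservative criterion (biased toward responding “no”).

conservative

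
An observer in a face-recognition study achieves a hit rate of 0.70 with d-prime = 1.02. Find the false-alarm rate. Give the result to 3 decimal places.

z(hit rate) = z(0.70) = 0.5244
z(FA) = z(H) − d' = 0.5244 − 1.02 = -0.4956
false-alarm rate = Φ(-0.4956) = 0.3101

false-alarm rate = 0.310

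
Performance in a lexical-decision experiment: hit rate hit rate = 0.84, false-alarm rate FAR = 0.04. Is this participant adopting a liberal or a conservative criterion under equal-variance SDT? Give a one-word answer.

conservative

z(H) = 0.994, z(FA) = -1.751
c = −½·(z(H) + z(FA)) = 0.3785
c > 0 → conservative criterion (biased toward responding “no”).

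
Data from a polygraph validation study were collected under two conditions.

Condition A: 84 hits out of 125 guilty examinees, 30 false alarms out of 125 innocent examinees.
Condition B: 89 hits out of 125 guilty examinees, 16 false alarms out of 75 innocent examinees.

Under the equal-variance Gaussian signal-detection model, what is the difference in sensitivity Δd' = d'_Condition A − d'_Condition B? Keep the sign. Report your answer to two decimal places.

Δd' = -0.20

Condition A: z(0.6720) = 0.445, z(0.2400) = -0.706, d' = 1.151
Condition B: z(0.7120) = 0.559, z(0.2133) = -0.795, d' = 1.354
Δd' = d'_Condition A − d'_Condition B = 1.151 − 1.354 = -0.203
Condition B has the higher sensitivity.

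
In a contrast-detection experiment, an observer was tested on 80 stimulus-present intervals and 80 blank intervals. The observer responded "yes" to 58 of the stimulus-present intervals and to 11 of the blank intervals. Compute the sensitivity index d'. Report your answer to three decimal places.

H = 58/80 = 0.7250
FA = 11/80 = 0.1375
Φ⁻¹(H) = Φ⁻¹(0.7250) = 0.5978
Φ⁻¹(FA) = Φ⁻¹(0.1375) = -1.0916
d' = z(H) − z(FA) = 0.5978 − (-1.0916) = 1.6894

d' = 1.689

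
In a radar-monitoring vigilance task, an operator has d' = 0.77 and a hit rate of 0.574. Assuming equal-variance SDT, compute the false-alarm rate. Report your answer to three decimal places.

z(hit rate) = z(0.574) = 0.1866
z(FA) = z(H) − d' = 0.1866 − 0.77 = -0.5834
false-alarm rate = Φ(-0.5834) = 0.2798

false-alarm rate = 0.280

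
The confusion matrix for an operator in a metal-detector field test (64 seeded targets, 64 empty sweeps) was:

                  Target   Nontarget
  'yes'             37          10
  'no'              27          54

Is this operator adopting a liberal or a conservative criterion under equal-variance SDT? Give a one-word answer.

z(H) = 0.197, z(FA) = -1.010
c = −½·(z(H) + z(FA)) = 0.4065
c > 0 → conservative criterion (biased toward responding “no”).

conservative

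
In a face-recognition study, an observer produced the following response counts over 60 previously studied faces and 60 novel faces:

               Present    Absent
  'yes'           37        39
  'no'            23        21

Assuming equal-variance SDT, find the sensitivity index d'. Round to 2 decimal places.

d' = -0.09

H = 37/60 = 0.6167
FA = 39/60 = 0.6500
z(0.6167) = 0.2968, z(0.6500) = 0.3853
d' = z(H) − z(FA) = 0.2968 − 0.3853 = -0.0885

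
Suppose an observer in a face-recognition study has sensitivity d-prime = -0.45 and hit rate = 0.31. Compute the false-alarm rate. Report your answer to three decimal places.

false-alarm rate = 0.482

z(hit rate) = z(0.31) = -0.4959
z(FA) = z(H) − d' = -0.4959 − (-0.45) = -0.0459
false-alarm rate = Φ(-0.0459) = 0.4817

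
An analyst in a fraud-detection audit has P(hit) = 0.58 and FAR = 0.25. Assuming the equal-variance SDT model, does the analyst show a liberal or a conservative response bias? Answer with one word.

conservative

z(H) = 0.202, z(FA) = -0.674
c = −½·(z(H) + z(FA)) = 0.236
c > 0 → conservative criterion (biased toward responding “no”).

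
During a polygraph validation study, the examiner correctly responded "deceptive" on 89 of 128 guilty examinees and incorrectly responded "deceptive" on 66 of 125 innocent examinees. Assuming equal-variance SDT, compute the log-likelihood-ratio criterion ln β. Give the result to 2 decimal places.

ln β = -0.13

H = 89/128 = 0.6953
FA = 66/125 = 0.5280
z(H) = z(0.6953) = 0.511
z(FA) = z(0.5280) = 0.070
ln β = −½·[z(H)² − z(FA)²] = −0.5 × (0.261 − 0.005) = -0.128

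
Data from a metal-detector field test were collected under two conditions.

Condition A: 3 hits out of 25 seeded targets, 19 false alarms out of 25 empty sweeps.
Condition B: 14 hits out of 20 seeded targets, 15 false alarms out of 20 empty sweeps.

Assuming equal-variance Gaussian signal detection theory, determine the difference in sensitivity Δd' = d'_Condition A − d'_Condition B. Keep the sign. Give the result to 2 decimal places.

Δd' = -1.73

Condition A: z(0.1200) = -1.175, z(0.7600) = 0.706, d' = -1.881
Condition B: z(0.7000) = 0.524, z(0.7500) = 0.674, d' = -0.150
Δd' = d'_Condition A − d'_Condition B = -1.881 − (-0.150) = -1.731
Condition B has the higher sensitivity.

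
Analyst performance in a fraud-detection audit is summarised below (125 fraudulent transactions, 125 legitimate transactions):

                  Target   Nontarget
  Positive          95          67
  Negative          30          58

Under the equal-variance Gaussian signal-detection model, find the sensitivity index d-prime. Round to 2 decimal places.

d-prime = 0.62

H = 95/125 = 0.7600
FA = 67/125 = 0.5360
z(H) = z(0.7600) = 0.706
z(FA) = z(0.5360) = 0.090
d' = z(H) − z(FA) = 0.706 − 0.090 = 0.616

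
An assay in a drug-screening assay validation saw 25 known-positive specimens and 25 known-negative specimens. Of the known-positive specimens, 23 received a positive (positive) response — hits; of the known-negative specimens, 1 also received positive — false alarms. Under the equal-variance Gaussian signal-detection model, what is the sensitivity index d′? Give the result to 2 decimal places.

d′ = 3.16

H = 23/25 = 0.9200
FA = 1/25 = 0.0400
z(0.9200) = 1.4051, z(0.0400) = -1.7507
d' = z(H) − z(FA) = 1.4051 − (-1.7507) = 3.1558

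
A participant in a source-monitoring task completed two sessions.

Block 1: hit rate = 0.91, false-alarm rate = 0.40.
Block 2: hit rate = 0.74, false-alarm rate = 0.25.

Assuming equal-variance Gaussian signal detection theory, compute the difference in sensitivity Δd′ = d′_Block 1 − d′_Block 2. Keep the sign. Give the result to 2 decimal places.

Block 1: z(0.91) = 1.341, z(0.40) = -0.253, d' = 1.594
Block 2: z(0.74) = 0.643, z(0.25) = -0.674, d' = 1.317
Δd' = d'_Block 1 − d'_Block 2 = 1.594 − 1.317 = 0.277
Block 1 has the higher sensitivity.

Δd′ = 0.28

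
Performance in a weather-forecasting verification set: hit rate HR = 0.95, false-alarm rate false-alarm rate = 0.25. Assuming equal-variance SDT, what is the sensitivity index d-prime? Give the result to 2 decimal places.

Φ⁻¹(0.95) = 1.645, Φ⁻¹(0.25) = -0.674
d' = z(H) − z(FA) = 1.645 − (-0.674) = 2.319

d-prime = 2.32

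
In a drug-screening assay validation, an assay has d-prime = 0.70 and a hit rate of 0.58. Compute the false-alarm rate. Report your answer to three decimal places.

false-alarm rate = 0.309

z(hit rate) = z(0.58) = 0.2019
z(FA) = z(H) − d' = 0.2019 − 0.70 = -0.4981
false-alarm rate = Φ(-0.4981) = 0.3092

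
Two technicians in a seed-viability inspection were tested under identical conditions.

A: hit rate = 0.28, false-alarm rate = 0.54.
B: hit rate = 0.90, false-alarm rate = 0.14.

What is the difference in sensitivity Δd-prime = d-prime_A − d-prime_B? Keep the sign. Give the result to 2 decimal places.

A: z(0.28) = -0.583, z(0.54) = 0.100, d' = -0.683
B: z(0.90) = 1.282, z(0.14) = -1.080, d' = 2.362
Δd' = d'_A − d'_B = -0.683 − 2.362 = -3.045
B has the higher sensitivity.

Δd-prime = -3.05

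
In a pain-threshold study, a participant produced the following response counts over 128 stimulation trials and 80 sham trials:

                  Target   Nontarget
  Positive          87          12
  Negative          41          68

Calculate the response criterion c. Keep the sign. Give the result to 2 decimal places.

H = 87/128 = 0.6797
FA = 12/80 = 0.1500
Φ⁻¹(H) = Φ⁻¹(0.6797) = 0.4669
Φ⁻¹(FA) = Φ⁻¹(0.1500) = -1.0364
c = −½·[z(H) + z(FA)] = −0.5 × (0.4669 + (-1.0364)) = 0.28475
c > 0: the participant has a conservative response bias.

c = 0.28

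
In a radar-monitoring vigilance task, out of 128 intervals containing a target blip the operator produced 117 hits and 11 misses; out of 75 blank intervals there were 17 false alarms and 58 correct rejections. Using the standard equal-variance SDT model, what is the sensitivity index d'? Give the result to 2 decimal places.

H = 117/128 = 0.9141
FA = 17/75 = 0.2267
Φ⁻¹(H) = Φ⁻¹(0.9141) = 1.366
Φ⁻¹(FA) = Φ⁻¹(0.2267) = -0.750
d' = z(H) − z(FA) = 1.366 − (-0.750) = 2.116

d' = 2.12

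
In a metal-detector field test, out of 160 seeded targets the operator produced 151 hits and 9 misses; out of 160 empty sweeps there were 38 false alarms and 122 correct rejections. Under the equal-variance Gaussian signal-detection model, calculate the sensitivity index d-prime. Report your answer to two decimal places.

d-prime = 2.30

H = 151/160 = 0.9437
FA = 38/160 = 0.2375
Φ⁻¹(H) = 1.5866
Φ⁻¹(FA) = -0.7144
d' = z(H) − z(FA) = 1.5866 − (-0.7144) = 2.3010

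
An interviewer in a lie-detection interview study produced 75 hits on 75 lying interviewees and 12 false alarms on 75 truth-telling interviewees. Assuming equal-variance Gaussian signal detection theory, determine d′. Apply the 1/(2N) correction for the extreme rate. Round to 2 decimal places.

d′ = 3.47

The hit rate is 75/75 = 1, so apply the 1/(2N) correction: H → 1 − 1/(2·75) = 0.99333.
z(H) = z(0.99333) = 2.475
z(FA) = z(0.16000) = -0.994
d' = 2.475 − (-0.994) = 3.469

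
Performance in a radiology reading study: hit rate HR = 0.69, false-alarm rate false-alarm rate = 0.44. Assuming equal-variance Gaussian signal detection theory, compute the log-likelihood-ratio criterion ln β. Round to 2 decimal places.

ln β = -0.11

Φ⁻¹(H) = Φ⁻¹(0.69) = 0.496
Φ⁻¹(FA) = Φ⁻¹(0.44) = -0.151
ln β = −½·[z(H)² − z(FA)²] = −0.5 × (0.246 − 0.023) = -0.1115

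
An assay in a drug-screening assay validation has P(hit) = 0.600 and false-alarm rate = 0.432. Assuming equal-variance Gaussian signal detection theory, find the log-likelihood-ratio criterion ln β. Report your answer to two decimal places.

z(0.600) = 0.253, z(0.432) = -0.171
ln β = −½·[z(H)² − z(FA)²] = −0.5 × (0.064 − 0.029) = -0.0175

ln β = -0.02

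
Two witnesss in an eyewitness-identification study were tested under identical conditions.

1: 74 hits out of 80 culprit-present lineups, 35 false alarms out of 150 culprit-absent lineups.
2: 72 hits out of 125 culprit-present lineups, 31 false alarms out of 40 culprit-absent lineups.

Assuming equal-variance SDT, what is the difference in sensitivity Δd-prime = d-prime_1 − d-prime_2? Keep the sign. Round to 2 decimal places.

1: z(0.9250) = 1.440, z(0.2333) = -0.728, d' = 2.168
2: z(0.5760) = 0.192, z(0.7750) = 0.755, d' = -0.563
Δd' = d'_1 − d'_2 = 2.168 − (-0.563) = 2.731
1 has the higher sensitivity.

Δd-prime = 2.73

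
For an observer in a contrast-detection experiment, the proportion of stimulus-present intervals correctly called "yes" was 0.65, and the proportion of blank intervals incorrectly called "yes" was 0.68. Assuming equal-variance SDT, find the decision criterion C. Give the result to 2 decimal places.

C = -0.43

z(H) = z(0.65) = 0.385
z(FA) = z(0.68) = 0.468
c = −½·[z(H) + z(FA)] = −0.5 × (0.385 + 0.468) = -0.4265
c < 0: the observer has a liberal response bias.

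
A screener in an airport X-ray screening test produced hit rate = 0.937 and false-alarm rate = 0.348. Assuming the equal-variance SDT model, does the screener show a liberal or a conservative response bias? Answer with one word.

liberal

z(H) = 1.530, z(FA) = -0.391
c = −½·(z(H) + z(FA)) = -0.5695
c < 0 → liberal criterion (biased toward responding “yes”).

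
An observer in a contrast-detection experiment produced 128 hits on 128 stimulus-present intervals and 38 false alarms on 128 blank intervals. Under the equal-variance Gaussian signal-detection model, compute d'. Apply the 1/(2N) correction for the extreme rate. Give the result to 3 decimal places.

d' = 3.193

The hit rate is 128/128 = 1, so apply the 1/(2N) correction: H → 1 − 1/(2·128) = 0.99609.
z(H) = z(0.99609) = 2.6597
z(FA) = z(0.29688) = -0.5334
d' = 2.6597 − (-0.5334) = 3.1931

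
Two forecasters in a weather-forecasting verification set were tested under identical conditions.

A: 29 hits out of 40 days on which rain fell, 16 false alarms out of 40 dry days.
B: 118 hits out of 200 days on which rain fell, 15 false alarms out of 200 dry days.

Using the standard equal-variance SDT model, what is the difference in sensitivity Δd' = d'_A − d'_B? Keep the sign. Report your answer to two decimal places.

A: z(0.7250) = 0.598, z(0.4000) = -0.253, d' = 0.851
B: z(0.5900) = 0.228, z(0.0750) = -1.440, d' = 1.668
Δd' = d'_A − d'_B = 0.851 − 1.668 = -0.817
B has the higher sensitivity.

Δd' = -0.82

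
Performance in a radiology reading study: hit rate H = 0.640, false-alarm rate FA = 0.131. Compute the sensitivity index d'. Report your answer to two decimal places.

d' = 1.48

z(0.640) = 0.3585, z(0.131) = -1.1217
d' = z(H) − z(FA) = 0.3585 − (-1.1217) = 1.4802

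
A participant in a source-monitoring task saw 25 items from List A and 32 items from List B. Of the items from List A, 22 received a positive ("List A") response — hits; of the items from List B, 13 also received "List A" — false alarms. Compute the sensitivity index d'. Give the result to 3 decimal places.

H = 22/25 = 0.8800
FA = 13/32 = 0.4062
Φ⁻¹(H) = Φ⁻¹(0.8800) = 1.1750
Φ⁻¹(FA) = Φ⁻¹(0.4062) = -0.2373
d' = z(H) − z(FA) = 1.1750 − (-0.2373) = 1.4123

d' = 1.412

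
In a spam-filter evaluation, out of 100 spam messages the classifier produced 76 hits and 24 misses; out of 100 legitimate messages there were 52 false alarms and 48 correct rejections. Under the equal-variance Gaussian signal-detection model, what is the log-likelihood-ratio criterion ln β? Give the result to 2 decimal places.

ln β = -0.25

H = 76/100 = 0.7600
FA = 52/100 = 0.5200
z(H) = z(0.7600) = 0.706
z(FA) = z(0.5200) = 0.050
ln β = −½·[z(H)² − z(FA)²] = −0.5 × (0.498 − 0.003) = -0.2475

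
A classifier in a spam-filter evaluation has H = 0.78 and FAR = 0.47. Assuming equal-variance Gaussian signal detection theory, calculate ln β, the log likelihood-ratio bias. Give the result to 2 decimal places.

ln β = -0.30

z(H) = z(0.78) = 0.772
z(FA) = z(0.47) = -0.075
ln β = −½·[z(H)² − z(FA)²] = −0.5 × (0.596 − 0.006) = -0.295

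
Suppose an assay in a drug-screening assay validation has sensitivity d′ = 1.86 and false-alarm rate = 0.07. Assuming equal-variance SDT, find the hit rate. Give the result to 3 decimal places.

hit rate = 0.650

z(false-alarm rate) = z(0.07) = -1.4758
z(H) = z(FA) + d' = -1.4758 + 1.86 = 0.3842
hit rate = Φ(0.3842) = 0.6496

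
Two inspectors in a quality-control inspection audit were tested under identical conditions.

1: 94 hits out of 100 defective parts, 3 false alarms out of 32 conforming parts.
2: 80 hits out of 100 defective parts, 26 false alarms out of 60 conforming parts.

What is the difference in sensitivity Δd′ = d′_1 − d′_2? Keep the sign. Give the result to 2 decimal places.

1: z(0.9400) = 1.555, z(0.0938) = -1.318, d' = 2.873
2: z(0.8000) = 0.842, z(0.4333) = -0.168, d' = 1.010
Δd' = d'_1 − d'_2 = 2.873 − 1.010 = 1.863
1 has the higher sensitivity.

Δd′ = 1.86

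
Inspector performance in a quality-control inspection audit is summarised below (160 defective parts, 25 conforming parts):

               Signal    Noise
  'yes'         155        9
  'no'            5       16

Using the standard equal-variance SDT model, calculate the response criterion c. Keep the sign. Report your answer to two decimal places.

c = -0.75

H = 155/160 = 0.9688
FA = 9/25 = 0.3600
Φ⁻¹(0.9688) = 1.8634, Φ⁻¹(0.3600) = -0.3585
c = −½·[z(H) + z(FA)] = −0.5 × (1.8634 + (-0.3585)) = -0.75245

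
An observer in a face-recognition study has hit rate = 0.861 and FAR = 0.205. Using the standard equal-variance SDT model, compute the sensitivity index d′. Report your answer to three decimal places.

Φ⁻¹(H) = 1.0848
Φ⁻¹(FA) = -0.8239
d' = z(H) − z(FA) = 1.0848 − (-0.8239) = 1.9087

d′ = 1.909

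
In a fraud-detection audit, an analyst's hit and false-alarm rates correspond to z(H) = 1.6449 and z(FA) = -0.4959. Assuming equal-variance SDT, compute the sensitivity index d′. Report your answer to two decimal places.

d' = z(H) − z(FA) = 1.6449 − (-0.4959) = 2.1408

d′ = 2.14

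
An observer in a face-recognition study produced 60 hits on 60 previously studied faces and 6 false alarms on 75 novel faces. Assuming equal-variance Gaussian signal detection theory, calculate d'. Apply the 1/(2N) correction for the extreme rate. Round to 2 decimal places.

d' = 3.80

The hit rate is 60/60 = 1, so apply the 1/(2N) correction: H → 1 − 1/(2·60) = 0.99167.
z(H) = z(0.99167) = 2.394
z(FA) = z(0.08000) = -1.405
d' = 2.394 − (-1.405) = 3.799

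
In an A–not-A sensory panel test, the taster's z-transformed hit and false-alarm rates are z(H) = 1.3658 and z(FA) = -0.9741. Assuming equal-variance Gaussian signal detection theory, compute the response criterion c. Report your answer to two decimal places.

c = −½·[z(H) + z(FA)] = −½·(1.3658 + (-0.9741)) = -0.19585

c = -0.20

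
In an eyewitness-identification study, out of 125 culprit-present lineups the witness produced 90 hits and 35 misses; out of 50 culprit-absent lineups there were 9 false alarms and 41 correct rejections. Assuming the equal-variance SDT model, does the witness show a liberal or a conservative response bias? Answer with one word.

z(H) = 0.583, z(FA) = -0.915
c = −½·(z(H) + z(FA)) = 0.166
c > 0 → conservative criterion (biased toward responding “no”).

conservative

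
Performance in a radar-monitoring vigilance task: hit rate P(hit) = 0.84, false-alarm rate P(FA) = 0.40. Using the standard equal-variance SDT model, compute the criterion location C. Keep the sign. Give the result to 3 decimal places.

z(H) = z(0.84) = 0.9945
z(FA) = z(0.40) = -0.2533
c = −½·[z(H) + z(FA)] = −0.5 × (0.9945 + (-0.2533)) = -0.3706
c < 0: the operator has a liberal response bias.

C = -0.371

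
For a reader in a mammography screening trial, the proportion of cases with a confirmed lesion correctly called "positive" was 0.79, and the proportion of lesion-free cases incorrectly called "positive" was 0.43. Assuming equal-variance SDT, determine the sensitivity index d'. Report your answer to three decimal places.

z(0.79) = 0.8064, z(0.43) = -0.1764
d' = z(H) − z(FA) = 0.8064 − (-0.1764) = 0.9828

d' = 0.983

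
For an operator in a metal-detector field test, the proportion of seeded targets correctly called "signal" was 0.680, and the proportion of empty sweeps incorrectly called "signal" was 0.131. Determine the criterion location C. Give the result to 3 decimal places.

C = 0.327

Φ⁻¹(H) = 0.4677
Φ⁻¹(FA) = -1.1217
c = −½·[z(H) + z(FA)] = −0.5 × (0.4677 + (-1.1217)) = 0.3270
c > 0: the operator has a conservative response bias.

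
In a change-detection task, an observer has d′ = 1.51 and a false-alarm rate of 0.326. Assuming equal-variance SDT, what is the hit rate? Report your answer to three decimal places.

z(false-alarm rate) = z(0.326) = -0.4510
z(H) = z(FA) + d' = -0.4510 + 1.51 = 1.0590
hit rate = Φ(1.0590) = 0.8552

hit rate = 0.855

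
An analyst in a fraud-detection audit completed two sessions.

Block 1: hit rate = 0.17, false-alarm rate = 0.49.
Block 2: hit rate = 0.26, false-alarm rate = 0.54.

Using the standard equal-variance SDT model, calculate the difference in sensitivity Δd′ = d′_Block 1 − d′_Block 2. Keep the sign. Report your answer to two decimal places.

Block 1: z(0.17) = -0.954, z(0.49) = -0.025, d' = -0.929
Block 2: z(0.26) = -0.643, z(0.54) = 0.100, d' = -0.743
Δd' = d'_Block 1 − d'_Block 2 = -0.929 − (-0.743) = -0.186
Block 2 has the higher sensitivity.

Δd′ = -0.19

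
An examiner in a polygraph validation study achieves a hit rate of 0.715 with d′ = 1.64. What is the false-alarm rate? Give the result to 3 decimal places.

z(hit rate) = z(0.715) = 0.5681
z(FA) = z(H) − d' = 0.5681 − 1.64 = -1.0719
false-alarm rate = Φ(-1.0719) = 0.1419

false-alarm rate = 0.142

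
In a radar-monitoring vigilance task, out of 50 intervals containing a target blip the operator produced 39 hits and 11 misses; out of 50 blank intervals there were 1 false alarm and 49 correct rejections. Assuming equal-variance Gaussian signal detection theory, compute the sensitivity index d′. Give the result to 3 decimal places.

d′ = 2.826

H = 39/50 = 0.7800
FA = 1/50 = 0.0200
z(0.7800) = 0.7722, z(0.0200) = -2.0537
d' = z(H) − z(FA) = 0.7722 − (-2.0537) = 2.8259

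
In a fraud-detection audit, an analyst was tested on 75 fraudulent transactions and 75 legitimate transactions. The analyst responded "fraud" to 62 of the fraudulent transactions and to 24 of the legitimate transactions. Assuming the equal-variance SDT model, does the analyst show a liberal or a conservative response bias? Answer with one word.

z(H) = 0.941, z(FA) = -0.468
c = −½·(z(H) + z(FA)) = -0.2365
c < 0 → liberal criterion (biased toward responding “yes”).

liberal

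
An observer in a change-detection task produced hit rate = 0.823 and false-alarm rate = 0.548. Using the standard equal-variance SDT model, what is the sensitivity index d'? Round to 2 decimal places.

z(H) = z(0.823) = 0.9269
z(FA) = z(0.548) = 0.1206
d' = z(H) − z(FA) = 0.9269 − 0.1206 = 0.8063

d' = 0.81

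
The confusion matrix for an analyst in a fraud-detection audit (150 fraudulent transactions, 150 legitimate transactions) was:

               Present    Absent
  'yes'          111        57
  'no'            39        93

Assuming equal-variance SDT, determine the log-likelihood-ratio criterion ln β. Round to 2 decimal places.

H = 111/150 = 0.7400
FA = 57/150 = 0.3800
Φ⁻¹(H) = 0.643
Φ⁻¹(FA) = -0.305
ln β = −½·[z(H)² − z(FA)²] = −0.5 × (0.413 − 0.093) = -0.160

ln β = -0.16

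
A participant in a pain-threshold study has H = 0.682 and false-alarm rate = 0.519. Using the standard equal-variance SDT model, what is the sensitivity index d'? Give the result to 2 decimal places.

d' = 0.43

Φ⁻¹(0.682) = 0.473, Φ⁻¹(0.519) = 0.048
d' = z(H) − z(FA) = 0.473 − 0.048 = 0.425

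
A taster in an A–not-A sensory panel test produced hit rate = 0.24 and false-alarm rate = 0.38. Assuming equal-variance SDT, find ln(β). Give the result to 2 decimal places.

ln β = -0.20

z(0.24) = -0.706, z(0.38) = -0.305
ln β = −½·[z(H)² − z(FA)²] = −0.5 × (0.498 − 0.093) = -0.2025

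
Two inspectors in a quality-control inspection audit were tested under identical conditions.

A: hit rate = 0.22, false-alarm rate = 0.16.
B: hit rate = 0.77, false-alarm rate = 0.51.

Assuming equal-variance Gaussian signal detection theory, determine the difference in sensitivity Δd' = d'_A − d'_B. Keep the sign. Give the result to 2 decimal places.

Δd' = -0.49

A: z(0.22) = -0.772, z(0.16) = -0.994, d' = 0.222
B: z(0.77) = 0.739, z(0.51) = 0.025, d' = 0.714
Δd' = d'_A − d'_B = 0.222 − 0.714 = -0.492
B has the higher sensitivity.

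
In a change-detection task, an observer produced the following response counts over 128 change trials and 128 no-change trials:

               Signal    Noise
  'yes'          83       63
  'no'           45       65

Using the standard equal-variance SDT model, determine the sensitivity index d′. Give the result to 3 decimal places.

d′ = 0.401

H = 83/128 = 0.6484
FA = 63/128 = 0.4922
Φ⁻¹(H) = 0.3810
Φ⁻¹(FA) = -0.0196
d' = z(H) − z(FA) = 0.3810 − (-0.0196) = 0.4006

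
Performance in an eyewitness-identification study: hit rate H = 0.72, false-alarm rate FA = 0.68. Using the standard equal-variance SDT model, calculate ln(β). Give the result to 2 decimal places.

z(H) = z(0.72) = 0.583
z(FA) = z(0.68) = 0.468
ln β = −½·[z(H)² − z(FA)²] = −0.5 × (0.340 − 0.219) = -0.0605

ln β = -0.06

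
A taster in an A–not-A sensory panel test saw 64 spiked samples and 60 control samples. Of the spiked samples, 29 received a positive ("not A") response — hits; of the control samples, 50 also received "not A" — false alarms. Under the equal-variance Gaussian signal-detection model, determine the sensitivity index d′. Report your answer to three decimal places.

H = 29/64 = 0.4531
FA = 50/60 = 0.8333
Φ⁻¹(H) = -0.1178
Φ⁻¹(FA) = 0.9673
d' = z(H) − z(FA) = -0.1178 − 0.9673 = -1.0851

d′ = -1.085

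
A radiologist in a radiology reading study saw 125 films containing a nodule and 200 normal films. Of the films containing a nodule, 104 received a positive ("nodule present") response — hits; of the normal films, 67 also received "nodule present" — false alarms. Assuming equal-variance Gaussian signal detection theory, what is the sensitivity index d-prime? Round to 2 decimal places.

d-prime = 1.39

H = 104/125 = 0.8320
FA = 67/200 = 0.3350
Φ⁻¹(0.8320) = 0.9621, Φ⁻¹(0.3350) = -0.4261
d' = z(H) − z(FA) = 0.9621 − (-0.4261) = 1.3882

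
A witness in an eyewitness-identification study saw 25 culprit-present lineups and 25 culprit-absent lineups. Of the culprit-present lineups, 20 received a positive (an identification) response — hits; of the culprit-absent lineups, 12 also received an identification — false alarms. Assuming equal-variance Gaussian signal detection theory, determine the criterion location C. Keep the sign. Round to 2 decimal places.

C = -0.40

H = 20/25 = 0.8000
FA = 12/25 = 0.4800
z(H) = 0.842
z(FA) = -0.050
c = −½·[z(H) + z(FA)] = −0.5 × (0.842 + (-0.050)) = -0.396
c < 0: the witness has a liberal response bias.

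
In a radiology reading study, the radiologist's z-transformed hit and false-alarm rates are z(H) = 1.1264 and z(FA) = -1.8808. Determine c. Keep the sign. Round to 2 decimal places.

c = 0.38

c = −½·[z(H) + z(FA)] = −½·(1.1264 + (-1.8808)) = 0.3772
c > 0: the radiologist has a conservative response bias.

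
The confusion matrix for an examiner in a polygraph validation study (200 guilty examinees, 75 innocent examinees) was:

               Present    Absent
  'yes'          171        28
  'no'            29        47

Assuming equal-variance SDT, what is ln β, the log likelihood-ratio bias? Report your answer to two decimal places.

H = 171/200 = 0.8550
FA = 28/75 = 0.3733
Φ⁻¹(H) = Φ⁻¹(0.8550) = 1.058
Φ⁻¹(FA) = Φ⁻¹(0.3733) = -0.323
ln β = −½·[z(H)² − z(FA)²] = −0.5 × (1.119 − 0.104) = -0.5075

ln β = -0.51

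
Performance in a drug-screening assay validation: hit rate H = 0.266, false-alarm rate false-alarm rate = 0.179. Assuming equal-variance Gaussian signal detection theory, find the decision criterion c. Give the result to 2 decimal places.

c = 0.77

z(H) = z(0.266) = -0.6250
z(FA) = z(0.179) = -0.9192
c = −½·[z(H) + z(FA)] = −0.5 × (-0.6250 + (-0.9192)) = 0.7721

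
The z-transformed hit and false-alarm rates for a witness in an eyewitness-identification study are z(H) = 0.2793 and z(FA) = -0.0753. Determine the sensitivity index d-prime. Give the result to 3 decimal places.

d-prime = 0.355

d' = z(H) − z(FA) = 0.2793 − (-0.0753) = 0.3546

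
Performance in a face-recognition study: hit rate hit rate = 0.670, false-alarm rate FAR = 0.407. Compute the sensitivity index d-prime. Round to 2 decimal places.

d-prime = 0.68

z(H) = z(0.670) = 0.4399
z(FA) = z(0.407) = -0.2353
d' = z(H) − z(FA) = 0.4399 − (-0.2353) = 0.6752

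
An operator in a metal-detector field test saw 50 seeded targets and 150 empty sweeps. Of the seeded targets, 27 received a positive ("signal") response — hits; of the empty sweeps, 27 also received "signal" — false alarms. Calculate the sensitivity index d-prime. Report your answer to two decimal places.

H = 27/50 = 0.5400
FA = 27/150 = 0.1800
Φ⁻¹(H) = Φ⁻¹(0.5400) = 0.1004
Φ⁻¹(FA) = Φ⁻¹(0.1800) = -0.9154
d' = z(H) − z(FA) = 0.1004 − (-0.9154) = 1.0158

d-prime = 1.02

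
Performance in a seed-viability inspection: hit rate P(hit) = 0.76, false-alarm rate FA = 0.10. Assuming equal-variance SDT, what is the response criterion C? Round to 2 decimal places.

z(H) = z(0.76) = 0.7063
z(FA) = z(0.10) = -1.2816
c = −½·[z(H) + z(FA)] = −0.5 × (0.7063 + (-1.2816)) = 0.28765

C = 0.29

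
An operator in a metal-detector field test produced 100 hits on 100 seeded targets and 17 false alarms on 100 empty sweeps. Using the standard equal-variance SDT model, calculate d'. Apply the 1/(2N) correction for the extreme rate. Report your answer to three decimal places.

The hit rate is 100/100 = 1, so apply the 1/(2N) correction: H → 1 − 1/(2·100) = 0.99500.
z(H) = z(0.99500) = 2.5758
z(FA) = z(0.17000) = -0.9542
d' = 2.5758 − (-0.9542) = 3.5300

d' = 3.530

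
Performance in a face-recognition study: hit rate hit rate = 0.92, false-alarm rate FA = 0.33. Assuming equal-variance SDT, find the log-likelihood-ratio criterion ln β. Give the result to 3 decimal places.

ln β = -0.890

z(H) = z(0.92) = 1.4051
z(FA) = z(0.33) = -0.4399
ln β = −½·[z(H)² − z(FA)²] = −0.5 × (1.9743 − 0.1935) = -0.8904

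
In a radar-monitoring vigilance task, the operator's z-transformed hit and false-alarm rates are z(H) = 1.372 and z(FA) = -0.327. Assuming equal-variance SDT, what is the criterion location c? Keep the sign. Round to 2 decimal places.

c = -0.52

c = −½·[z(H) + z(FA)] = −½·(1.372 + (-0.327)) = -0.5225
c < 0: the operator has a liberal response bias.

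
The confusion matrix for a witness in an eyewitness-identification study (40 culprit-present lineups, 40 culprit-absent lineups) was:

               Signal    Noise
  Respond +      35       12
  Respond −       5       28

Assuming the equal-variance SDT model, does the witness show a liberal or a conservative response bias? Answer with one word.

liberal

z(H) = 1.150, z(FA) = -0.524
c = −½·(z(H) + z(FA)) = -0.313
c < 0 → liberal criterion (biased toward responding “yes”).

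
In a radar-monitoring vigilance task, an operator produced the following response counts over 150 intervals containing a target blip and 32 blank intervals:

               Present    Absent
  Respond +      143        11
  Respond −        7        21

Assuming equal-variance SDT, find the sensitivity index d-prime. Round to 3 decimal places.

H = 143/150 = 0.9533
FA = 11/32 = 0.3438
Φ⁻¹(0.9533) = 1.6777, Φ⁻¹(0.3438) = -0.4021
d' = z(H) − z(FA) = 1.6777 − (-0.4021) = 2.0798

d-prime = 2.080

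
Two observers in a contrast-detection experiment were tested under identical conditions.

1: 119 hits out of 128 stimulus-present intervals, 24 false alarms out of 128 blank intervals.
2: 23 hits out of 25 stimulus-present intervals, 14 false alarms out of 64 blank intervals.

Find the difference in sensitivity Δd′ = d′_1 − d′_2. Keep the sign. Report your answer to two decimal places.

1: z(0.9297) = 1.474, z(0.1875) = -0.887, d' = 2.361
2: z(0.9200) = 1.405, z(0.2188) = -0.776, d' = 2.181
Δd' = d'_1 − d'_2 = 2.361 − 2.181 = 0.180
1 has the higher sensitivity.

Δd′ = 0.18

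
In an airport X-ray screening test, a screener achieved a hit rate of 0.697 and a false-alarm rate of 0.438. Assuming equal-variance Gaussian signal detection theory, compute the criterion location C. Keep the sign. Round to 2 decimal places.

C = -0.18

Φ⁻¹(H) = Φ⁻¹(0.697) = 0.5158
Φ⁻¹(FA) = Φ⁻¹(0.438) = -0.1560
c = −½·[z(H) + z(FA)] = −0.5 × (0.5158 + (-0.1560)) = -0.1799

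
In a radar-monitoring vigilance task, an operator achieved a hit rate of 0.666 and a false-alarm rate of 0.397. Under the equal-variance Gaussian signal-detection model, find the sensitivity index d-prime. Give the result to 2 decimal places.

d-prime = 0.69

Φ⁻¹(H) = 0.429
Φ⁻¹(FA) = -0.261
d' = z(H) − z(FA) = 0.429 − (-0.261) = 0.690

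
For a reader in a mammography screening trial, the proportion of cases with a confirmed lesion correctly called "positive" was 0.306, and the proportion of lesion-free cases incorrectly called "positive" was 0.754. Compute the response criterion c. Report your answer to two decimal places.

z(H) = z(0.306) = -0.5072
z(FA) = z(0.754) = 0.6871
c = −½·[z(H) + z(FA)] = −0.5 × (-0.5072 + 0.6871) = -0.08995
c < 0: the reader has a liberal response bias.

c = -0.09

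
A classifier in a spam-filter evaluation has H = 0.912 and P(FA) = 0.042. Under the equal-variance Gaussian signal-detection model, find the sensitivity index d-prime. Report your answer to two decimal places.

z(H) = 1.353
z(FA) = -1.728
d' = z(H) − z(FA) = 1.353 − (-1.728) = 3.081

d-prime = 3.08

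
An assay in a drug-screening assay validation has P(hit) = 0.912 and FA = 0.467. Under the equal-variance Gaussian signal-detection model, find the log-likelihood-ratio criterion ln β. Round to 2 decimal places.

z(0.912) = 1.353, z(0.467) = -0.083
ln β = −½·[z(H)² − z(FA)²] = −0.5 × (1.831 − 0.007) = -0.912

ln β = -0.91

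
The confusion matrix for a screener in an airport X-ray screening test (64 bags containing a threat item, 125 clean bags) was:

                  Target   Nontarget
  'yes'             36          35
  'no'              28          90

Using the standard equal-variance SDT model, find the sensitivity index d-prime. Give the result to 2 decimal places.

d-prime = 0.74

H = 36/64 = 0.5625
FA = 35/125 = 0.2800
z(0.5625) = 0.157, z(0.2800) = -0.583
d' = z(H) − z(FA) = 0.157 − (-0.583) = 0.740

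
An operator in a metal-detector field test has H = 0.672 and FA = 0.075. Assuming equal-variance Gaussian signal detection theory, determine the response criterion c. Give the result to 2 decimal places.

z(H) = 0.445
z(FA) = -1.440
c = −½·[z(H) + z(FA)] = −0.5 × (0.445 + (-1.440)) = 0.4975
c > 0: the operator has a conservative response bias.

c = 0.50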